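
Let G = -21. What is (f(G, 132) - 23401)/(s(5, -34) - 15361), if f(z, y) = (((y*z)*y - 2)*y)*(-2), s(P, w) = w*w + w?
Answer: -96575783/14239 ≈ -6782.5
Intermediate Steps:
s(P, w) = w + w² (s(P, w) = w² + w = w + w²)
f(z, y) = -2*y*(-2 + z*y²) (f(z, y) = ((z*y² - 2)*y)*(-2) = ((-2 + z*y²)*y)*(-2) = (y*(-2 + z*y²))*(-2) = -2*y*(-2 + z*y²))
(f(G, 132) - 23401)/(s(5, -34) - 15361) = (2*132*(2 - 1*(-21)*132²) - 23401)/(-34*(1 - 34) - 15361) = (2*132*(2 - 1*(-21)*17424) - 23401)/(-34*(-33) - 15361) = (2*132*(2 + 365904) - 23401)/(1122 - 15361) = (2*132*365906 - 23401)/(-14239) = (96599184 - 23401)*(-1/14239) = 96575783*(-1/14239) = -96575783/14239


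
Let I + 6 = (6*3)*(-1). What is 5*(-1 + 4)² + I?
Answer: 21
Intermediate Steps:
I = -24 (I = -6 + (6*3)*(-1) = -6 + 18*(-1) = -6 - 18 = -24)
5*(-1 + 4)² + I = 5*(-1 + 4)² - 24 = 5*3² - 24 = 5*9 - 24 = 45 - 24 = 21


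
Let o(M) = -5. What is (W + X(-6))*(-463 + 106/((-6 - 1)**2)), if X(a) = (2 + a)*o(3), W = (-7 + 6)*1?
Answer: -429039/49 ≈ -8755.9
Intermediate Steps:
W = -1 (W = -1*1 = -1)
X(a) = -10 - 5*a (X(a) = (2 + a)*(-5) = -10 - 5*a)
(W + X(-6))*(-463 + 106/((-6 - 1)**2)) = (-1 + (-10 - 5*(-6)))*(-463 + 106/((-6 - 1)**2)) = (-1 + (-10 + 30))*(-463 + 106/((-7)**2)) = (-1 + 20)*(-463 + 106/49) = 19*(-463 + 106*(1/49)) = 19*(-463 + 106/49) = 19*(-22581/49) = -429039/49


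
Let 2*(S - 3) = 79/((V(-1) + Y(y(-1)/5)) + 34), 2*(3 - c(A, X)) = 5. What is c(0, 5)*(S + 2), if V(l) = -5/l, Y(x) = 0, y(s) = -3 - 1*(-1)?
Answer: 469/156 ≈ 3.0064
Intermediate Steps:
c(A, X) = ½ (c(A, X) = 3 - ½*5 = 3 - 5/2 = ½)
y(s) = -2 (y(s) = -3 + 1 = -2)
S = 313/78 (S = 3 + (79/((-5/(-1) + 0) + 34))/2 = 3 + (79/((-5*(-1) + 0) + 34))/2 = 3 + (79/((5 + 0) + 34))/2 = 3 + (79/(5 + 34))/2 = 3 + (79/39)/2 = 3 + (79*(1/39))/2 = 3 + (½)*(79/39) = 3 + 79/78 = 313/78 ≈ 4.0128)
c(0, 5)*(S + 2) = (313/78 + 2)/2 = (½)*(469/78) = 469/156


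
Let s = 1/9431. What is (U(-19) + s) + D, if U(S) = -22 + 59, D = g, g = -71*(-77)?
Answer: 51908225/9431 ≈ 5504.0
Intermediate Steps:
g = 5467
D = 5467
U(S) = 37
s = 1/9431 ≈ 0.00010603
(U(-19) + s) + D = (37 + 1/9431) + 5467 = 348948/9431 + 5467 = 51908225/9431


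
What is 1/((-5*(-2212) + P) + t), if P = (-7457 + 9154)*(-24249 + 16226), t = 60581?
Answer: -1/13543390 ≈ -7.3837e-8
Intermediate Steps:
P = -13615031 (P = 1697*(-8023) = -13615031)
1/((-5*(-2212) + P) + t) = 1/((-5*(-2212) - 13615031) + 60581) = 1/((11060 - 13615031) + 60581) = 1/(-13603971 + 60581) = 1/(-13543390) = -1/13543390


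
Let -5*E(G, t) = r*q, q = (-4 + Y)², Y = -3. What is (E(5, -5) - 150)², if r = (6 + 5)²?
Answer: 44609041/25 ≈ 1.7844e+6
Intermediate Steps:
q = 49 (q = (-4 - 3)² = (-7)² = 49)
r = 121 (r = 11² = 121)
E(G, t) = -5929/5 (E(G, t) = -121*49/5 = -⅕*5929 = -5929/5)
(E(5, -5) - 150)² = (-5929/5 - 150)² = (-6679/5)² = 44609041/25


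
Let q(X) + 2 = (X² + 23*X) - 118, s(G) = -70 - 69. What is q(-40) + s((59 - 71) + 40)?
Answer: 421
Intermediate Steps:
s(G) = -139
q(X) = -120 + X² + 23*X (q(X) = -2 + ((X² + 23*X) - 118) = -2 + (-118 + X² + 23*X) = -120 + X² + 23*X)
q(-40) + s((59 - 71) + 40) = (-120 + (-40)² + 23*(-40)) - 139 = (-120 + 1600 - 920) - 139 = 560 - 139 = 421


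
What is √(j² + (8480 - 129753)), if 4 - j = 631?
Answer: 4*√16991 ≈ 521.40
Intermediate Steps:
j = -627 (j = 4 - 1*631 = 4 - 631 = -627)
√(j² + (8480 - 129753)) = √((-627)² + (8480 - 129753)) = √(393129 - 121273) = √271856 = 4*√16991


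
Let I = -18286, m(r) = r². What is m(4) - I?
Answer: 18302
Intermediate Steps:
m(4) - I = 4² - 1*(-18286) = 16 + 18286 = 18302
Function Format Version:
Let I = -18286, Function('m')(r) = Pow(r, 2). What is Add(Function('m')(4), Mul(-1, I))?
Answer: 18302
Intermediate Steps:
Add(Function('m')(4), Mul(-1, I)) = Add(Pow(4, 2), Mul(-1, -18286)) = Add(16, 18286) = 18302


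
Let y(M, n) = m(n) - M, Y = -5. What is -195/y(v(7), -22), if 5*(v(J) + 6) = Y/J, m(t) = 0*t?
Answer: -1365/43 ≈ -31.744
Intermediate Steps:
m(t) = 0
v(J) = -6 - 1/J (v(J) = -6 + (-5/J)/5 = -6 - 1/J)
y(M, n) = -M (y(M, n) = 0 - M = -M)
-195/y(v(7), -22) = -195*(-1/(-6 - 1/7)) = -195*(-1/(-6 - 1*⅐)) = -195*(-1/(-6 - ⅐)) = -195/((-1*(-43/7))) = -195/43/7 = -195*7/43 = -1365/43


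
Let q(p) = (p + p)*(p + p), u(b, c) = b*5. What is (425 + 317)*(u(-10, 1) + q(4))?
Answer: 10388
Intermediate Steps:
u(b, c) = 5*b
q(p) = 4*p**2 (q(p) = (2*p)*(2*p) = 4*p**2)
(425 + 317)*(u(-10, 1) + q(4)) = (425 + 317)*(5*(-10) + 4*4**2) = 742*(-50 + 4*16) = 742*(-50 + 64) = 742*14 = 10388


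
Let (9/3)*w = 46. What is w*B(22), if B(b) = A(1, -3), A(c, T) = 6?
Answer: 92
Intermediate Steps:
w = 46/3 (w = (⅓)*46 = 46/3 ≈ 15.333)
B(b) = 6
w*B(22) = (46/3)*6 = 92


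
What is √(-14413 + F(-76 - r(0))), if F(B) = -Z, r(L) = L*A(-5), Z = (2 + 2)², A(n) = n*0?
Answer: I*√14429 ≈ 120.12*I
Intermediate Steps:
A(n) = 0
Z = 16 (Z = 4² = 16)
r(L) = 0 (r(L) = L*0 = 0)
F(B) = -16 (F(B) = -1*16 = -16)
√(-14413 + F(-76 - r(0))) = √(-14413 - 16) = √(-14429) = I*√14429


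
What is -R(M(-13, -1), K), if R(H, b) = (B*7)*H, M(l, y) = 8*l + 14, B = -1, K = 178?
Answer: -630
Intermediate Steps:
M(l, y) = 14 + 8*l
R(H, b) = -7*H (R(H, b) = (-1*7)*H = -7*H)
-R(M(-13, -1), K) = -(-7)*(14 + 8*(-13)) = -(-7)*(14 - 104) = -(-7)*(-90) = -1*630 = -630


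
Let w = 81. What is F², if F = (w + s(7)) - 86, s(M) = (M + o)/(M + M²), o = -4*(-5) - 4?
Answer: 66049/3136 ≈ 21.062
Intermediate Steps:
o = 16 (o = 20 - 4 = 16)
s(M) = (16 + M)/(M + M²) (s(M) = (M + 16)/(M + M²) = (16 + M)/(M + M²))
F = -257/56 (F = (81 + (16 + 7)/(7*(1 + 7))) - 86 = (81 + (⅐)*23/8) - 86 = (81 + (⅐)*(⅛)*23) - 86 = (81 + 23/56) - 86 = 4559/56 - 86 = -257/56 ≈ -4.5893)
F² = (-257/56)² = 66049/3136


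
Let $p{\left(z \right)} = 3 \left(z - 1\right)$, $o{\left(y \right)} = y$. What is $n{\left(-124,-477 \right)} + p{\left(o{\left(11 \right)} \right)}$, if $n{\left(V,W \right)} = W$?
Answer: $-447$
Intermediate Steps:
$p{\left(z \right)} = -3 + 3 z$ ($p{\left(z \right)} = 3 \left(-1 + z\right) = -3 + 3 z$)
$n{\left(-124,-477 \right)} + p{\left(o{\left(11 \right)} \right)} = -477 + \left(-3 + 3 \cdot 11\right) = -477 + \left(-3 + 33\right) = -477 + 30 = -447$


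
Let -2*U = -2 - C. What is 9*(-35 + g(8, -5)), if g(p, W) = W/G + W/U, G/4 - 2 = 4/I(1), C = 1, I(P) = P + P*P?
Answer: -5565/16 ≈ -347.81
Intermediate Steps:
I(P) = P + P**2
U = 3/2 (U = -(-2 - 1*1)/2 = -(-2 - 1)/2 = -1/2*(-3) = 3/2 ≈ 1.5000)
G = 16 (G = 8 + 4*(4/((1*(1 + 1)))) = 8 + 4*(4/((1*2))) = 8 + 4*(4/2) = 8 + 4*(4*(1/2)) = 8 + 4*2 = 8 + 8 = 16)
g(p, W) = 35*W/48 (g(p, W) = W/16 + W/(3/2) = W*(1/16) + W*(2/3) = W/16 + 2*W/3 = 35*W/48)
9*(-35 + g(8, -5)) = 9*(-35 + (35/48)*(-5)) = 9*(-35 - 175/48) = 9*(-1855/48) = -5565/16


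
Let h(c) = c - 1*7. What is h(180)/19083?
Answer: 173/19083 ≈ 0.0090657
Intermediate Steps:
h(c) = -7 + c (h(c) = c - 7 = -7 + c)
h(180)/19083 = (-7 + 180)/19083 = 173*(1/19083) = 173/19083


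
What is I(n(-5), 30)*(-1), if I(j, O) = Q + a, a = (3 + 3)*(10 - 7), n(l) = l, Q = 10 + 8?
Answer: -36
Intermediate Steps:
Q = 18
a = 18 (a = 6*3 = 18)
I(j, O) = 36 (I(j, O) = 18 + 18 = 36)
I(n(-5), 30)*(-1) = 36*(-1) = -36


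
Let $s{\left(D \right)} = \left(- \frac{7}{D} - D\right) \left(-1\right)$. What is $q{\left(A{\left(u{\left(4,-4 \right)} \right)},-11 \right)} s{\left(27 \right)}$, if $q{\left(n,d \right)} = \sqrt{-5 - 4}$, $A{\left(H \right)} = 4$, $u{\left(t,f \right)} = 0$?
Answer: $\frac{736 i}{9} \approx 81.778 i$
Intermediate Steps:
$q{\left(n,d \right)} = 3 i$ ($q{\left(n,d \right)} = \sqrt{-9} = 3 i$)
$s{\left(D \right)} = D + \frac{7}{D}$ ($s{\left(D \right)} = \left(- D - \frac{7}{D}\right) \left(-1\right) = D + \frac{7}{D}$)
$q{\left(A{\left(u{\left(4,-4 \right)} \right)},-11 \right)} s{\left(27 \right)} = 3 i \left(27 + \frac{7}{27}\right) = 3 i \frac{736}{27} = \frac{736 i}{9}$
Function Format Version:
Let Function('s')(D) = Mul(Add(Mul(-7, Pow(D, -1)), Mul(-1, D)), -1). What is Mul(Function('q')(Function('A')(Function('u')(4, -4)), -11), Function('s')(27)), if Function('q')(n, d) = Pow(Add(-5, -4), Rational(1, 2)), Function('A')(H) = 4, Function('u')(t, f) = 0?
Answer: Mul(Rational(736, 9), I) ≈ Mul(81.778, I)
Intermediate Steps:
Function('q')(n, d) = Mul(3, I) (Function('q')(n, d) = Pow(-9, Rational(1, 2)) = Mul(3, I))
Function('s')(D) = Add(D, Mul(7, Pow(D, -1))) (Function('s')(D) = Mul(Add(Mul(-1, D), Mul(-7, Pow(D, -1))), -1) = Add(D, Mul(7, Pow(D, -1))))
Mul(Function('q')(Function('A')(Function('u')(4, -4)), -11), Function('s')(27)) = Mul(Mul(3, I), Add(27, Mul(7, Pow(27, -1)))) = Mul(Mul(3, I), Add(27, Mul(7, Rational(1, 27)))) = Mul(Mul(3, I), Add(27, Rational(7, 27))) = Mul(Mul(3, I), Rational(736, 27)) = Mul(Rational(736, 9), I)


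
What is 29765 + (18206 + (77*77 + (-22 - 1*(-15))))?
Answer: 53893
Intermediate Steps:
29765 + (18206 + (77*77 + (-22 - 1*(-15)))) = 29765 + (18206 + (5929 + (-22 + 15))) = 29765 + (18206 + (5929 - 7)) = 29765 + (18206 + 5922) = 29765 + 24128 = 53893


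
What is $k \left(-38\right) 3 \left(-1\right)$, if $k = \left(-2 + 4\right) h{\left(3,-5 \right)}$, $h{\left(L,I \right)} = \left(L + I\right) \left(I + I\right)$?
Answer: $4560$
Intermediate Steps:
$h{\left(L,I \right)} = 2 I \left(I + L\right)$ ($h{\left(L,I \right)} = \left(I + L\right) 2 I = 2 I \left(I + L\right)$)
$k = 40$ ($k = \left(-2 + 4\right) 2 \left(-5\right) \left(-5 + 3\right) = 2 \cdot 2 \left(-5\right) \left(-2\right) = 2 \cdot 20 = 40$)
$k \left(-38\right) 3 \left(-1\right) = 40 \left(-38\right) 3 \left(-1\right) = \left(-1520\right) \left(-3\right) = 4560$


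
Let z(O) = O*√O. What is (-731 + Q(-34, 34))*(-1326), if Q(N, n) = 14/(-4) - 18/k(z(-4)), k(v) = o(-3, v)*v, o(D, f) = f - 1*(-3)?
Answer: 71074263/73 + 17901*I/146 ≈ 9.7362e+5 + 122.61*I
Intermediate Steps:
o(D, f) = 3 + f (o(D, f) = f + 3 = 3 + f)
z(O) = O^(3/2)
k(v) = v*(3 + v) (k(v) = (3 + v)*v = v*(3 + v))
Q(N, n) = -7/2 - 9*I*(3 + 8*I)/292 (Q(N, n) = 14/(-4) - 18*I/(8*(3 + (-4)^(3/2))) = 14*(-¼) - 18*I*(3 + 8*I)/584 = -7/2 - 18*I*(3 + 8*I)/584 = -7/2 - 9*I*(3 + 8*I)/292)
(-731 + Q(-34, 34))*(-1326) = (-731 + (-475/146 - 27*I/292))*(-1326) = (-107201/146 - 27*I/292)*(-1326) = 71074263/73 + 17901*I/146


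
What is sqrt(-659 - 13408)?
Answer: 3*I*sqrt(1563) ≈ 118.6*I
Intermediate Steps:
sqrt(-659 - 13408) = sqrt(-14067) = 3*I*sqrt(1563)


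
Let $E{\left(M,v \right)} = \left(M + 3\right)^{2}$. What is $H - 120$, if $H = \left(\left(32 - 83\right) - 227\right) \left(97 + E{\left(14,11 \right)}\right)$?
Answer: $-107428$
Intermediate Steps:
$E{\left(M,v \right)} = \left(3 + M\right)^{2}$
$H = -107308$ ($H = \left(\left(32 - 83\right) - 227\right) \left(97 + \left(3 + 14\right)^{2}\right) = \left(\left(32 - 83\right) - 227\right) \left(97 + 17^{2}\right) = \left(-51 - 227\right) \left(97 + 289\right) = \left(-278\right) 386 = -107308$)
$H - 120 = -107308 - 120 = -107428$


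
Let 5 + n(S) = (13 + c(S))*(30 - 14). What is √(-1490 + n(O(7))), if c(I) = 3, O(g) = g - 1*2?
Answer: I*√1239 ≈ 35.199*I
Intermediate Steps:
O(g) = -2 + g (O(g) = g - 2 = -2 + g)
n(S) = 251 (n(S) = -5 + (13 + 3)*(30 - 14) = -5 + 16*16 = -5 + 256 = 251)
√(-1490 + n(O(7))) = √(-1490 + 251) = √(-1239) = I*√1239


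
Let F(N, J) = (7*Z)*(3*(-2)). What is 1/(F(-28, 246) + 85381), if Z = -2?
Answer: 1/85465 ≈ 1.1701e-5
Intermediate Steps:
F(N, J) = 84 (F(N, J) = (7*(-2))*(3*(-2)) = -14*(-6) = 84)
1/(F(-28, 246) + 85381) = 1/(84 + 85381) = 1/85465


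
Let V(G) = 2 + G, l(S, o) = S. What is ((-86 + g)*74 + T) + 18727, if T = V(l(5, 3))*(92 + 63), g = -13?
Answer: 12486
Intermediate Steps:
T = 1085 (T = (2 + 5)*(92 + 63) = 7*155 = 1085)
((-86 + g)*74 + T) + 18727 = ((-86 - 13)*74 + 1085) + 18727 = (-99*74 + 1085) + 18727 = (-7326 + 1085) + 18727 = -6241 + 18727 = 12486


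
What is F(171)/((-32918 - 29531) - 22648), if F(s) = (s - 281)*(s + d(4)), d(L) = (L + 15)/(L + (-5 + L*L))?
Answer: 56848/255291 ≈ 0.22268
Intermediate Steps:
d(L) = (15 + L)/(-5 + L + L²) (d(L) = (15 + L)/(L + (-5 + L²)) = (15 + L)/(-5 + L + L²))
F(s) = (-281 + s)*(19/15 + s) (F(s) = (s - 281)*(s + (15 + 4)/(-5 + 4 + 4²)) = (-281 + s)*(s + 19/(-5 + 4 + 16)) = (-281 + s)*(s + 19/15) = (-281 + s)*(19/15 + s))
F(171)/((-32918 - 29531) - 22648) = (-5339/15 + 171² - 4196/15*171)/((-32918 - 29531) - 22648) = (-5339/15 + 29241 - 239172/5)/(-62449 - 22648) = -56848/3/(-85097) = -56848/3*(-1/85097) = 56848/255291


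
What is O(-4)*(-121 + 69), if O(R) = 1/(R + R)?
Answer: 13/2 ≈ 6.5000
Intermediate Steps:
O(R) = 1/(2*R)
O(-4)*(-121 + 69) = ((1/2)/(-4))*(-121 + 69) = ((1/2)*(-1/4))*(-52) = -1/8*(-52) = 13/2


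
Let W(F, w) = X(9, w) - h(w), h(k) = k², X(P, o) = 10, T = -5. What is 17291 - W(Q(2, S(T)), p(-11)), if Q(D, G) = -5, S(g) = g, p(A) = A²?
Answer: 31922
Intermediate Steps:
W(F, w) = 10 - w²
17291 - W(Q(2, S(T)), p(-11)) = 17291 - (10 - ((-11)²)²) = 17291 - (10 - 1*121²) = 17291 - (10 - 1*14641) = 17291 - (10 - 14641) = 17291 - 1*(-14631) = 17291 + 14631 = 31922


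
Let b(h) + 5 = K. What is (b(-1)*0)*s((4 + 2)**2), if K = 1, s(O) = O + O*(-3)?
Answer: 0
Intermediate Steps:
s(O) = -2*O (s(O) = O - 3*O = -2*O)
b(h) = -4 (b(h) = -5 + 1 = -4)
(b(-1)*0)*s((4 + 2)**2) = (-4*0)*(-2*(4 + 2)**2) = 0*(-2*6**2) = 0*(-2*36) = 0*(-72) = 0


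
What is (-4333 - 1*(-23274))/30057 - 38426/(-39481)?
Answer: 1902779903/1186680417 ≈ 1.6034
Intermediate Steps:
(-4333 - 1*(-23274))/30057 - 38426/(-39481) = (-4333 + 23274)*(1/30057) - 38426*(-1/39481) = 18941*(1/30057) + 38426/39481 = 18941/30057 + 38426/39481 = 1902779903/1186680417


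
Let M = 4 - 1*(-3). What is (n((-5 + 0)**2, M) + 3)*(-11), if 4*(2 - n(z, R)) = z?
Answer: 55/4 ≈ 13.750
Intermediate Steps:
M = 7 (M = 4 + 3 = 7)
n(z, R) = 2 - z/4
(n((-5 + 0)**2, M) + 3)*(-11) = ((2 - (-5 + 0)**2/4) + 3)*(-11) = ((2 - 1/4*(-5)**2) + 3)*(-11) = ((2 - 1/4*25) + 3)*(-11) = ((2 - 25/4) + 3)*(-11) = (-17/4 + 3)*(-11) = -5/4*(-11) = 55/4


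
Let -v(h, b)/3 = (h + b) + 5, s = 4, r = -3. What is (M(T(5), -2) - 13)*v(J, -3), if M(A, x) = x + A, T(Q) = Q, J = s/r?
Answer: 20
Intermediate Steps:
J = -4/3 (J = 4/(-3) = 4*(-⅓) = -4/3 ≈ -1.3333)
M(A, x) = A + x
v(h, b) = -15 - 3*b - 3*h (v(h, b) = -3*((h + b) + 5) = -3*((b + h) + 5) = -3*(5 + b + h) = -15 - 3*b - 3*h)
(M(T(5), -2) - 13)*v(J, -3) = ((5 - 2) - 13)*(-15 - 3*(-3) - 3*(-4/3)) = (3 - 13)*(-15 + 9 + 4) = -10*(-2) = 20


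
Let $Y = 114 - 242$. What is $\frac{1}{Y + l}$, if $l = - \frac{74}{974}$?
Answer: $- \frac{487}{62373} \approx -0.0078079$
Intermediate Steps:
$l = - \frac{37}{487}$ ($l = \left(-74\right) \frac{1}{974} = - \frac{37}{487} \approx -0.075975$)
$Y = -128$ ($Y = 114 - 242 = -128$)
$\frac{1}{Y + l} = \frac{1}{-128 - \frac{37}{487}} = \frac{1}{- \frac{62373}{487}} = - \frac{487}{62373}$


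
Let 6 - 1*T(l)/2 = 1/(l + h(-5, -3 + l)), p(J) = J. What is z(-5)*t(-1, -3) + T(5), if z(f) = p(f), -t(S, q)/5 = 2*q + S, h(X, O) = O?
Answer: -1143/7 ≈ -163.29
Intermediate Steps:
t(S, q) = -10*q - 5*S (t(S, q) = -5*(2*q + S) = -5*(S + 2*q) = -10*q - 5*S)
T(l) = 12 - 2/(-3 + 2*l) (T(l) = 12 - 2/(l + (-3 + l)) = 12 - 2/(-3 + 2*l))
z(f) = f
z(-5)*t(-1, -3) + T(5) = -5*(-10*(-3) - 5*(-1)) + 2*(-19 + 12*5)/(-3 + 2*5) = -5*(30 + 5) + 2*(-19 + 60)/(-3 + 10) = -5*35 + 2*41/7 = -175 + 2*(⅐)*41 = -175 + 82/7 = -1143/7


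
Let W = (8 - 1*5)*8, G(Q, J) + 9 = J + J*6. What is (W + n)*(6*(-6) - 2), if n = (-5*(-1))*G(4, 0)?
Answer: 798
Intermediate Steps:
G(Q, J) = -9 + 7*J (G(Q, J) = -9 + (J + J*6) = -9 + (J + 6*J) = -9 + 7*J)
W = 24 (W = (8 - 5)*8 = 3*8 = 24)
n = -45 (n = (-5*(-1))*(-9 + 7*0) = 5*(-9 + 0) = 5*(-9) = -45)
(W + n)*(6*(-6) - 2) = (24 - 45)*(6*(-6) - 2) = -21*(-36 - 2) = -21*(-38) = 798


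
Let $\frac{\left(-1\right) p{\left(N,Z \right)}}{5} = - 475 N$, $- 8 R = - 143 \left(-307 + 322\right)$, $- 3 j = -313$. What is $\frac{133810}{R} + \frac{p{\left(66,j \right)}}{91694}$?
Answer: $\frac{518383273}{1035177} \approx 500.77$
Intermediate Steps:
$j = \frac{313}{3}$ ($j = \left(- \frac{1}{3}\right) \left(-313\right) = \frac{313}{3} \approx 104.33$)
$R = \frac{2145}{8}$ ($R = - \frac{\left(-143\right) \left(-307 + 322\right)}{8} = - \frac{\left(-143\right) 15}{8} = \left(- \frac{1}{8}\right) \left(-2145\right) = \frac{2145}{8} \approx 268.13$)
$p{\left(N,Z \right)} = 2375 N$ ($p{\left(N,Z \right)} = - 5 \left(- 475 N\right) = 2375 N$)
$\frac{133810}{R} + \frac{p{\left(66,j \right)}}{91694} = \frac{133810}{\frac{2145}{8}} + \frac{2375 \cdot 66}{91694} = 133810 \cdot \frac{8}{2145} + 156750 \cdot \frac{1}{91694} = \frac{214096}{429} + \frac{4125}{2413} = \frac{518383273}{1035177}$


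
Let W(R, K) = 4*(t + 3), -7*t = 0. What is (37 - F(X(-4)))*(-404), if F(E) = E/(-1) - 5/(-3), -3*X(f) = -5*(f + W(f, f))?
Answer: -58984/3 ≈ -19661.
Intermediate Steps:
t = 0 (t = -⅐*0 = 0)
W(R, K) = 12 (W(R, K) = 4*(0 + 3) = 4*3 = 12)
X(f) = 20 + 5*f/3 (X(f) = -(-5)*(f + 12)/3 = -(-5)*(12 + f)/3 = -(-60 - 5*f)/3 = 20 + 5*f/3)
F(E) = 5/3 - E (F(E) = E*(-1) - 5*(-⅓) = -E + 5/3 = 5/3 - E)
(37 - F(X(-4)))*(-404) = (37 - (5/3 - (20 + (5/3)*(-4))))*(-404) = (37 - (5/3 - (20 - 20/3)))*(-404) = (37 - (5/3 - 1*40/3))*(-404) = (37 - (5/3 - 40/3))*(-404) = (37 - 1*(-35/3))*(-404) = (37 + 35/3)*(-404) = (146/3)*(-404) = -58984/3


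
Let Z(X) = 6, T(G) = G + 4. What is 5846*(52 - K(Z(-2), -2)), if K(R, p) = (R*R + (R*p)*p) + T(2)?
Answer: -81844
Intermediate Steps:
T(G) = 4 + G
K(R, p) = 6 + R² + R*p² (K(R, p) = (R*R + (R*p)*p) + (4 + 2) = (R² + R*p²) + 6 = 6 + R² + R*p²)
5846*(52 - K(Z(-2), -2)) = 5846*(52 - (6 + 6² + 6*(-2)²)) = 5846*(52 - (6 + 36 + 6*4)) = 5846*(52 - (6 + 36 + 24)) = 5846*(52 - 1*66) = 5846*(52 - 66) = 5846*(-14) = -81844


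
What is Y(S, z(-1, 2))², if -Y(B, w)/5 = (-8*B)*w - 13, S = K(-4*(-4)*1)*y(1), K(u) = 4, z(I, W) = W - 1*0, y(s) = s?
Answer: 148225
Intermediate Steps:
z(I, W) = W (z(I, W) = W + 0 = W)
S = 4 (S = 4*1 = 4)
Y(B, w) = 65 + 40*B*w (Y(B, w) = -5*((-8*B)*w - 13) = -5*(-8*B*w - 13) = -5*(-13 - 8*B*w) = 65 + 40*B*w)
Y(S, z(-1, 2))² = (65 + 40*4*2)² = (65 + 320)² = 385² = 148225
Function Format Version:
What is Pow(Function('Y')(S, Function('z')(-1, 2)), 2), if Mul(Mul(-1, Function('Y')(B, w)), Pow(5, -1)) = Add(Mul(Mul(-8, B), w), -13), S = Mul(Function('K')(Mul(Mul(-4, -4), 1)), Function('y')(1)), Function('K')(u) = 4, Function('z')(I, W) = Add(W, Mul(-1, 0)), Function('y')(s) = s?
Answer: 148225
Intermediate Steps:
Function('z')(I, W) = W (Function('z')(I, W) = Add(W, 0) = W)
S = 4 (S = Mul(4, 1) = 4)
Function('Y')(B, w) = Add(65, Mul(40, B, w)) (Function('Y')(B, w) = Mul(-5, Add(Mul(Mul(-8, B), w), -13)) = Mul(-5, Add(Mul(-8, B, w), -13)) = Mul(-5, Add(-13, Mul(-8, B, w))) = Add(65, Mul(40, B, w)))
Pow(Function('Y')(S, Function('z')(-1, 2)), 2) = Pow(Add(65, Mul(40, 4, 2)), 2) = Pow(Add(65, 320), 2) = Pow(385, 2) = 148225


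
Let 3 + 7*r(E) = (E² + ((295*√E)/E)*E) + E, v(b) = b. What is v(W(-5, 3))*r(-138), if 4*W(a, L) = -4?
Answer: -18903/7 - 295*I*√138/7 ≈ -2700.4 - 495.07*I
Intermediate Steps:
W(a, L) = -1 (W(a, L) = (¼)*(-4) = -1)
r(E) = -3/7 + E/7 + E²/7 + 295*√E/7 (r(E) = -3/7 + ((E² + ((295*√E)/E)*E) + E)/7 = -3/7 + ((E² + (295/√E)*E) + E)/7 = -3/7 + ((E² + 295*√E) + E)/7 = -3/7 + (E + E² + 295*√E)/7 = -3/7 + (E/7 + E²/7 + 295*√E/7) = -3/7 + E/7 + E²/7 + 295*√E/7)
v(W(-5, 3))*r(-138) = -(-3/7 + (⅐)*(-138) + (⅐)*(-138)² + 295*√(-138)/7) = -(-3/7 - 138/7 + (⅐)*19044 + 295*(I*√138)/7) = -(-3/7 - 138/7 + 19044/7 + 295*I*√138/7) = -(18903/7 + 295*I*√138/7) = -18903/7 - 295*I*√138/7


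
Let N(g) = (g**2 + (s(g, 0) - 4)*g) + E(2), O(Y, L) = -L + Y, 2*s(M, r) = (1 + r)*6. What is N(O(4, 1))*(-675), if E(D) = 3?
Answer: -6075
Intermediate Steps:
s(M, r) = 3 + 3*r (s(M, r) = ((1 + r)*6)/2 = (6 + 6*r)/2 = 3 + 3*r)
O(Y, L) = Y - L
N(g) = 3 + g**2 - g (N(g) = (g**2 + ((3 + 3*0) - 4)*g) + 3 = (g**2 + ((3 + 0) - 4)*g) + 3 = (g**2 + (3 - 4)*g) + 3 = (g**2 - g) + 3 = 3 + g**2 - g)
N(O(4, 1))*(-675) = (3 + (4 - 1*1)**2 - (4 - 1*1))*(-675) = (3 + (4 - 1)**2 - (4 - 1))*(-675) = (3 + 3**2 - 1*3)*(-675) = (3 + 9 - 3)*(-675) = 9*(-675) = -6075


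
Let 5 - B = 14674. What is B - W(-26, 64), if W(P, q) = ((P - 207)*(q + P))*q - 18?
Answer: 552005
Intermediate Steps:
B = -14669 (B = 5 - 1*14674 = 5 - 14674 = -14669)
W(P, q) = -18 + q*(-207 + P)*(P + q) (W(P, q) = ((-207 + P)*(P + q))*q - 18 = q*(-207 + P)*(P + q) - 18 = -18 + q*(-207 + P)*(P + q))
B - W(-26, 64) = -14669 - (-18 - 207*64**2 - 26*64**2 + 64*(-26)**2 - 207*(-26)*64) = -14669 - (-18 - 207*4096 - 26*4096 + 64*676 + 344448) = -14669 - (-18 - 847872 - 106496 + 43264 + 344448) = -14669 - 1*(-566674) = -14669 + 566674 = 552005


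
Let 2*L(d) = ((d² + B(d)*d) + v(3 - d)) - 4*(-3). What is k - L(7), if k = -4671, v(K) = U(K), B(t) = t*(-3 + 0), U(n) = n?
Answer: -4626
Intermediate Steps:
B(t) = -3*t (B(t) = t*(-3) = -3*t)
v(K) = K
L(d) = 15/2 - d² - d/2 (L(d) = (((d² + (-3*d)*d) + (3 - d)) - 4*(-3))/2 = (((d² - 3*d²) + (3 - d)) + 12)/2 = ((-2*d² + (3 - d)) + 12)/2 = ((3 - d - 2*d²) + 12)/2 = (15 - d - 2*d²)/2 = 15/2 - d² - d/2)
k - L(7) = -4671 - (15/2 - 1*7² - ½*7) = -4671 - (15/2 - 1*49 - 7/2) = -4671 - (15/2 - 49 - 7/2) = -4671 - 1*(-45) = -4671 + 45 = -4626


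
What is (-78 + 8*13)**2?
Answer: 676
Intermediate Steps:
(-78 + 8*13)**2 = (-78 + 104)**2 = 26**2 = 676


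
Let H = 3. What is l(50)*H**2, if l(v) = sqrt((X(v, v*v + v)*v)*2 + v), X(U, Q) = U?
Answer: 45*sqrt(202) ≈ 639.57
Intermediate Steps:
l(v) = sqrt(v + 2*v**2) (l(v) = sqrt((v*v)*2 + v) = sqrt(v**2*2 + v) = sqrt(2*v**2 + v) = sqrt(v + 2*v**2))
l(50)*H**2 = sqrt(50*(1 + 2*50))*3**2 = sqrt(50*(1 + 100))*9 = sqrt(50*101)*9 = sqrt(5050)*9 = (5*sqrt(202))*9 = 45*sqrt(202)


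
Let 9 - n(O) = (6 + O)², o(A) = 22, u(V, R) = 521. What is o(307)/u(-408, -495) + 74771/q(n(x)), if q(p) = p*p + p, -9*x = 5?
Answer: 255646811995/1385939192 ≈ 184.46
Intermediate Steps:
x = -5/9 (x = -⅑*5 = -5/9 ≈ -0.55556)
n(O) = 9 - (6 + O)²
q(p) = p + p² (q(p) = p² + p = p + p²)
o(307)/u(-408, -495) + 74771/q(n(x)) = 22/521 + 74771/(((9 - (6 - 5/9)²)*(1 + (9 - (6 - 5/9)²)))) = 22*(1/521) + 74771/(((9 - (49/9)²)*(1 + (9 - (49/9)²)))) = 22/521 + 74771/(((9 - 1*2401/81)*(1 + (9 - 1*2401/81)))) = 22/521 + 74771/(((9 - 2401/81)*(1 + (9 - 2401/81)))) = 22/521 + 74771/((-1672*(1 - 1672/81)/81)) = 22/521 + 74771/((-1672/81*(-1591/81))) = 22/521 + 74771/(2660152/6561) = 22/521 + 74771*(6561/2660152) = 22/521 + 490572531/2660152 = 255646811995/1385939192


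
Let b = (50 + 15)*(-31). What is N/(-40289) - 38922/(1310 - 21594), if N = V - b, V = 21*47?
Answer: 753617945/408611038 ≈ 1.8443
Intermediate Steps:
V = 987
b = -2015 (b = 65*(-31) = -2015)
N = 3002 (N = 987 - 1*(-2015) = 987 + 2015 = 3002)
N/(-40289) - 38922/(1310 - 21594) = 3002/(-40289) - 38922/(1310 - 21594) = 3002*(-1/40289) - 38922/(-20284) = -3002/40289 - 38922*(-1/20284) = -3002/40289 + 19461/10142 = 753617945/408611038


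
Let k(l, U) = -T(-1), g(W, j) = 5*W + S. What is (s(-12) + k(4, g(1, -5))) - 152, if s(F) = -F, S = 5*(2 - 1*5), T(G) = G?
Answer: -139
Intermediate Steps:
S = -15 (S = 5*(2 - 5) = 5*(-3) = -15)
g(W, j) = -15 + 5*W (g(W, j) = 5*W - 15 = -15 + 5*W)
k(l, U) = 1 (k(l, U) = -1*(-1) = 1)
(s(-12) + k(4, g(1, -5))) - 152 = (-1*(-12) + 1) - 152 = (12 + 1) - 152 = 13 - 152 = -139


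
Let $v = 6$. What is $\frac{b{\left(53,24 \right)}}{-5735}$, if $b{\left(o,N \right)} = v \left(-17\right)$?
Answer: $\frac{102}{5735} \approx 0.017786$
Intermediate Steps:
$b{\left(o,N \right)} = -102$ ($b{\left(o,N \right)} = 6 \left(-17\right) = -102$)
$\frac{b{\left(53,24 \right)}}{-5735} = - \frac{102}{-5735} = \left(-102\right) \left(- \frac{1}{5735}\right) = \frac{102}{5735}$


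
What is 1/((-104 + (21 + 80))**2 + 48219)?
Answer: 1/48228 ≈ 2.0735e-5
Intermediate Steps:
1/((-104 + (21 + 80))**2 + 48219) = 1/((-104 + 101)**2 + 48219) = 1/((-3)**2 + 48219) = 1/(9 + 48219) = 1/48228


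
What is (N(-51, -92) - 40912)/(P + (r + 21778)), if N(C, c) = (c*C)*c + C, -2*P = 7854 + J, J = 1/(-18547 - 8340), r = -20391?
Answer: 25415044298/136585959 ≈ 186.07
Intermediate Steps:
J = -1/26887 (J = 1/(-26887) = -1/26887 ≈ -3.7193e-5)
P = -211170497/53774 (P = -(7854 - 1/26887)/2 = -½*211170497/26887 = -211170497/53774 ≈ -3927.0)
N(C, c) = C + C*c² (N(C, c) = (C*c)*c + C = C*c² + C = C + C*c²)
(N(-51, -92) - 40912)/(P + (r + 21778)) = (-51*(1 + (-92)²) - 40912)/(-211170497/53774 + (-20391 + 21778)) = (-51*(1 + 8464) - 40912)/(-211170497/53774 + 1387) = (-51*8465 - 40912)/(-136585959/53774) = (-431715 - 40912)*(-53774/136585959) = -472627*(-53774/136585959) = 25415044298/136585959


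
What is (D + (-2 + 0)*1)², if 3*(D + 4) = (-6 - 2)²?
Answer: 2116/9 ≈ 235.11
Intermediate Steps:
D = 52/3 (D = -4 + (-6 - 2)²/3 = -4 + (⅓)*(-8)² = -4 + (⅓)*64 = -4 + 64/3 = 52/3 ≈ 17.333)
(D + (-2 + 0)*1)² = (52/3 + (-2 + 0)*1)² = (52/3 - 2*1)² = (52/3 - 2)² = (46/3)² = 2116/9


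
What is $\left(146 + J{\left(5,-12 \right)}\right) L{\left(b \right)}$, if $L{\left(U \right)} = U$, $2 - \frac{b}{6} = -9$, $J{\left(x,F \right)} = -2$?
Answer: $9504$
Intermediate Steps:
$b = 66$ ($b = 12 - -54 = 12 + 54 = 66$)
$\left(146 + J{\left(5,-12 \right)}\right) L{\left(b \right)} = \left(146 - 2\right) 66 = 144 \cdot 66 = 9504$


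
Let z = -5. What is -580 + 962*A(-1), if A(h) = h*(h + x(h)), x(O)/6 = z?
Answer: 29242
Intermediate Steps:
x(O) = -30 (x(O) = 6*(-5) = -30)
A(h) = h*(-30 + h) (A(h) = h*(h - 30) = h*(-30 + h))
-580 + 962*A(-1) = -580 + 962*(-(-30 - 1)) = -580 + 962*(-1*(-31)) = -580 + 962*31 = -580 + 29822 = 29242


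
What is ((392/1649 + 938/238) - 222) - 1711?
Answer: -3180626/1649 ≈ -1928.8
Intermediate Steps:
((392/1649 + 938/238) - 222) - 1711 = ((392*(1/1649) + 938*(1/238)) - 222) - 1711 = ((392/1649 + 67/17) - 222) - 1711 = (6891/1649 - 222) - 1711 = -359187/1649 - 1711 = -3180626/1649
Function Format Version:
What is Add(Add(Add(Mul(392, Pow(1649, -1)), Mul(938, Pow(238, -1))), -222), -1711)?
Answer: Rational(-3180626, 1649) ≈ -1928.8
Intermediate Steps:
Add(Add(Add(Mul(392, Pow(1649, -1)), Mul(938, Pow(238, -1))), -222), -1711) = Add(Add(Add(Mul(392, Rational(1, 1649)), Mul(938, Rational(1, 238))), -222), -1711) = Add(Add(Add(Rational(392, 1649), Rational(67, 17)), -222), -1711) = Add(Add(Rational(6891, 1649), -222), -1711) = Add(Rational(-359187, 1649), -1711) = Rational(-3180626, 1649)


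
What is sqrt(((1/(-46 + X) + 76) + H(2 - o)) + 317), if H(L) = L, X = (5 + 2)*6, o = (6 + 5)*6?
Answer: sqrt(1315)/2 ≈ 18.131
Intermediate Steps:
o = 66 (o = 11*6 = 66)
X = 42 (X = 7*6 = 42)
sqrt(((1/(-46 + X) + 76) + H(2 - o)) + 317) = sqrt(((1/(-46 + 42) + 76) + (2 - 1*66)) + 317) = sqrt(((1/(-4) + 76) + (2 - 66)) + 317) = sqrt(((-1/4 + 76) - 64) + 317) = sqrt((303/4 - 64) + 317) = sqrt(47/4 + 317) = sqrt(1315/4) = sqrt(1315)/2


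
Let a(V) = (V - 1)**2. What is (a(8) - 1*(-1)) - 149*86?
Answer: -12764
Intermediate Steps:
a(V) = (-1 + V)**2
(a(8) - 1*(-1)) - 149*86 = ((-1 + 8)**2 - 1*(-1)) - 149*86 = (7**2 + 1) - 12814 = (49 + 1) - 12814 = 50 - 12814 = -12764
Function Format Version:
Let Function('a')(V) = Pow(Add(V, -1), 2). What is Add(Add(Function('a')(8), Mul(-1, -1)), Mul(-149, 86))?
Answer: -12764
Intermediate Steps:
Function('a')(V) = Pow(Add(-1, V), 2)
Add(Add(Function('a')(8), Mul(-1, -1)), Mul(-149, 86)) = Add(Add(Pow(Add(-1, 8), 2), Mul(-1, -1)), Mul(-149, 86)) = Add(Add(Pow(7, 2), 1), -12814) = Add(Add(49, 1), -12814) = Add(50, -12814) = -12764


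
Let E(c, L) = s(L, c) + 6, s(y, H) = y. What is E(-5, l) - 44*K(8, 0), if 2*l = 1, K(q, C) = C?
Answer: 13/2 ≈ 6.5000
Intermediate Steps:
l = 1/2 (l = (1/2)*1 = 1/2 ≈ 0.50000)
E(c, L) = 6 + L (E(c, L) = L + 6 = 6 + L)
E(-5, l) - 44*K(8, 0) = (6 + 1/2) - 44*0 = 13/2 + 0 = 13/2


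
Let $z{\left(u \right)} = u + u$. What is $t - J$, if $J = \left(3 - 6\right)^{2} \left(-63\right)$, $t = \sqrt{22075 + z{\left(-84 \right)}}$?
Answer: $567 + \sqrt{21907} \approx 715.01$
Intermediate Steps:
$z{\left(u \right)} = 2 u$
$t = \sqrt{21907}$ ($t = \sqrt{22075 + 2 \left(-84\right)} = \sqrt{22075 - 168} = \sqrt{21907} \approx 148.01$)
$J = -567$ ($J = \left(-3\right)^{2} \left(-63\right) = 9 \left(-63\right) = -567$)
$t - J = \sqrt{21907} - -567 = \sqrt{21907} + 567 = 567 + \sqrt{21907}$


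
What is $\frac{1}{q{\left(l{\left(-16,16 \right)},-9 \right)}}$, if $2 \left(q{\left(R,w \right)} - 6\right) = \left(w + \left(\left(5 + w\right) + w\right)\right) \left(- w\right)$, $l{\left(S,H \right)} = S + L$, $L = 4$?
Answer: $- \frac{1}{93} \approx -0.010753$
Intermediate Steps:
$l{\left(S,H \right)} = 4 + S$ ($l{\left(S,H \right)} = S + 4 = 4 + S$)
$q{\left(R,w \right)} = 6 - \frac{w \left(5 + 3 w\right)}{2}$ ($q{\left(R,w \right)} = 6 + \frac{\left(w + \left(\left(5 + w\right) + w\right)\right) \left(- w\right)}{2} = 6 + \frac{\left(w + \left(5 + 2 w\right)\right) \left(- w\right)}{2} = 6 + \frac{\left(5 + 3 w\right) \left(- w\right)}{2} = 6 + \frac{\left(-1\right) w \left(5 + 3 w\right)}{2} = 6 - \frac{w \left(5 + 3 w\right)}{2}$)
$\frac{1}{q{\left(l{\left(-16,16 \right)},-9 \right)}} = \frac{1}{6 - - \frac{45}{2} - \frac{3 \left(-9\right)^{2}}{2}} = \frac{1}{6 + \frac{45}{2} - \frac{243}{2}} = \frac{1}{-93} = - \frac{1}{93}$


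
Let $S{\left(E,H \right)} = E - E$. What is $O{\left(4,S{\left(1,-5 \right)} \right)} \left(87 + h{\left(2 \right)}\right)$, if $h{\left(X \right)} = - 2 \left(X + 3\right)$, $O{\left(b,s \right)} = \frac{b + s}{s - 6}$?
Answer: $- \frac{154}{3} \approx -51.333$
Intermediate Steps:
$S{\left(E,H \right)} = 0$
$O{\left(b,s \right)} = \frac{b + s}{-6 + s}$
$h{\left(X \right)} = -6 - 2 X$ ($h{\left(X \right)} = - 2 \left(3 + X\right) = -6 - 2 X$)
$O{\left(4,S{\left(1,-5 \right)} \right)} \left(87 + h{\left(2 \right)}\right) = \frac{4 + 0}{-6 + 0} \left(87 - 10\right) = \frac{1}{-6} \cdot 4 \left(87 - 10\right) = \left(- \frac{1}{6}\right) 4 \left(87 - 10\right) = \left(- \frac{2}{3}\right) 77 = - \frac{154}{3}$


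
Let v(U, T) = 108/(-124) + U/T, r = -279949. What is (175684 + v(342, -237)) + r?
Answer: -255350652/2449 ≈ -1.0427e+5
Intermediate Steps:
v(U, T) = -27/31 + U/T (v(U, T) = 108*(-1/124) + U/T = -27/31 + U/T)
(175684 + v(342, -237)) + r = (175684 + (-27/31 + 342/(-237))) - 279949 = (175684 + (-27/31 + 342*(-1/237))) - 279949 = (175684 + (-27/31 - 114/79)) - 279949 = (175684 - 5667/2449) - 279949 = 430244449/2449 - 279949 = -255350652/2449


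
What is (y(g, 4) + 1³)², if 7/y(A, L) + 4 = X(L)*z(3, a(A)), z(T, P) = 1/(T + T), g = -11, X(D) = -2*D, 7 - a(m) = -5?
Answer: 25/256 ≈ 0.097656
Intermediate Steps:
a(m) = 12 (a(m) = 7 - 1*(-5) = 7 + 5 = 12)
z(T, P) = 1/(2*T)
y(A, L) = 7/(-4 - L/3) (y(A, L) = 7/(-4 + (-2*L)*((½)/3)) = 7/(-4 + (-2*L)*((½)*(⅓))) = 7/(-4 - 2*L*(⅙)) = 7/(-4 - L/3))
(y(g, 4) + 1³)² = (21/(-12 - 1*4) + 1³)² = (21/(-12 - 4) + 1)² = (21/(-16) + 1)² = (21*(-1/16) + 1)² = (-21/16 + 1)² = (-5/16)² = 25/256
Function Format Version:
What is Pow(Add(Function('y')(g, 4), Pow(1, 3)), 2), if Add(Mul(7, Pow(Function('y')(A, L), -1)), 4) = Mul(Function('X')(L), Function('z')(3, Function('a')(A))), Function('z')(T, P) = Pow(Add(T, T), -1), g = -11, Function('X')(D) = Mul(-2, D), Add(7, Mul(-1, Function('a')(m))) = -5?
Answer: Rational(25, 256) ≈ 0.097656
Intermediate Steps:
Function('a')(m) = 12 (Function('a')(m) = Add(7, Mul(-1, -5)) = Add(7, 5) = 12)
Function('z')(T, P) = Mul(Rational(1, 2), Pow(T, -1)) (Function('z')(T, P) = Pow(Mul(2, T), -1) = Mul(Rational(1, 2), Pow(T, -1)))
Function('y')(A, L) = Mul(7, Pow(Add(-4, Mul(Rational(-1, 3), L)), -1)) (Function('y')(A, L) = Mul(7, Pow(Add(-4, Mul(Mul(-2, L), Mul(Rational(1, 2), Pow(3, -1)))), -1)) = Mul(7, Pow(Add(-4, Mul(Mul(-2, L), Mul(Rational(1, 2), Rational(1, 3)))), -1)) = Mul(7, Pow(Add(-4, Mul(Mul(-2, L), Rational(1, 6))), -1)) = Mul(7, Pow(Add(-4, Mul(Rational(-1, 3), L)), -1)))
Pow(Add(Function('y')(g, 4), Pow(1, 3)), 2) = Pow(Add(Mul(21, Pow(Add(-12, Mul(-1, 4)), -1)), Pow(1, 3)), 2) = Pow(Add(Mul(21, Pow(Add(-12, -4), -1)), 1), 2) = Pow(Add(Mul(21, Pow(-16, -1)), 1), 2) = Pow(Add(Mul(21, Rational(-1, 16)), 1), 2) = Pow(Add(Rational(-21, 16), 1), 2) = Pow(Rational(-5, 16), 2) = Rational(25, 256)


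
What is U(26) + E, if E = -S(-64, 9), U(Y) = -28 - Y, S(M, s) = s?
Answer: -63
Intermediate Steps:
E = -9 (E = -1*9 = -9)
U(26) + E = (-28 - 1*26) - 9 = (-28 - 26) - 9 = -54 - 9 = -63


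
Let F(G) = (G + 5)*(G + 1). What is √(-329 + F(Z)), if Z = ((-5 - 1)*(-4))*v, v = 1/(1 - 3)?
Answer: 6*I*√7 ≈ 15.875*I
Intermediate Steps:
v = -½ (v = 1/(-2) = -½ ≈ -0.50000)
Z = -12 (Z = ((-5 - 1)*(-4))*(-½) = -6*(-4)*(-½) = 24*(-½) = -12)
F(G) = (1 + G)*(5 + G) (F(G) = (5 + G)*(1 + G) = (1 + G)*(5 + G))
√(-329 + F(Z)) = √(-329 + (5 + (-12)² + 6*(-12))) = √(-329 + (5 + 144 - 72)) = √(-329 + 77) = √(-252) = 6*I*√7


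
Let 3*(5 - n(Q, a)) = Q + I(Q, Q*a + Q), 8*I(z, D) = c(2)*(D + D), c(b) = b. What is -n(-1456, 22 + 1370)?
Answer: -338525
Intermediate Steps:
I(z, D) = D/2 (I(z, D) = (2*(D + D))/8 = (2*(2*D))/8 = (4*D)/8 = D/2)
n(Q, a) = 5 - Q/2 - Q*a/6 (n(Q, a) = 5 - (Q + (Q*a + Q)/2)/3 = 5 - (Q + (Q + Q*a)/2)/3 = 5 - (Q + (Q/2 + Q*a/2))/3 = 5 - (3*Q/2 + Q*a/2)/3 = 5 + (-Q/2 - Q*a/6) = 5 - Q/2 - Q*a/6)
-n(-1456, 22 + 1370) = -(5 - ½*(-1456) - ⅙*(-1456)*(22 + 1370)) = -(5 + 728 - ⅙*(-1456)*1392) = -(5 + 728 + 337792) = -1*338525 = -338525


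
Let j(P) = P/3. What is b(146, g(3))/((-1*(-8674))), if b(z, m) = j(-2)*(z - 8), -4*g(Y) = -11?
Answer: -46/4337 ≈ -0.010606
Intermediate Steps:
g(Y) = 11/4 (g(Y) = -¼*(-11) = 11/4)
j(P) = P/3 (j(P) = P*(⅓) = P/3)
b(z, m) = 16/3 - 2*z/3 (b(z, m) = ((⅓)*(-2))*(z - 8) = -2*(-8 + z)/3 = 16/3 - 2*z/3)
b(146, g(3))/((-1*(-8674))) = (16/3 - ⅔*146)/((-1*(-8674))) = (16/3 - 292/3)/8674 = -92*1/8674 = -46/4337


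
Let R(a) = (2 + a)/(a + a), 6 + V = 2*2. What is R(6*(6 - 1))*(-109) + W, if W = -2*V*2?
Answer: -752/15 ≈ -50.133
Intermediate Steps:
V = -2 (V = -6 + 2*2 = -6 + 4 = -2)
R(a) = (2 + a)/(2*a) (R(a) = (2 + a)/((2*a)) = (2 + a)*(1/(2*a)) = (2 + a)/(2*a))
W = 8 (W = -2*(-2)*2 = 4*2 = 8)
R(6*(6 - 1))*(-109) + W = ((2 + 6*(6 - 1))/(2*((6*(6 - 1)))))*(-109) + 8 = ((2 + 6*5)/(2*((6*5))))*(-109) + 8 = ((½)*(2 + 30)/30)*(-109) + 8 = ((½)*(1/30)*32)*(-109) + 8 = (8/15)*(-109) + 8 = -872/15 + 8 = -752/15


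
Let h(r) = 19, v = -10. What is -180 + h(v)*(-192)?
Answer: -3828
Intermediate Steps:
-180 + h(v)*(-192) = -180 + 19*(-192) = -180 - 3648 = -3828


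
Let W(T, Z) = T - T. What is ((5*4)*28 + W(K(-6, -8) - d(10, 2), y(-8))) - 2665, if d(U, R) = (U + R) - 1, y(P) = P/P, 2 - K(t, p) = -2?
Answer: -2105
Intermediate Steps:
K(t, p) = 4 (K(t, p) = 2 - 1*(-2) = 2 + 2 = 4)
y(P) = 1
d(U, R) = -1 + R + U (d(U, R) = (R + U) - 1 = -1 + R + U)
W(T, Z) = 0
((5*4)*28 + W(K(-6, -8) - d(10, 2), y(-8))) - 2665 = ((5*4)*28 + 0) - 2665 = (20*28 + 0) - 2665 = (560 + 0) - 2665 = 560 - 2665 = -2105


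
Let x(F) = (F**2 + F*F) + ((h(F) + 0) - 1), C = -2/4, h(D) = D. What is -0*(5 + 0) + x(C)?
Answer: -1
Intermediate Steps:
C = -1/2 (C = -2*1/4 = -1/2 ≈ -0.50000)
x(F) = -1 + F + 2*F**2 (x(F) = (F**2 + F*F) + ((F + 0) - 1) = (F**2 + F**2) + (F - 1) = 2*F**2 + (-1 + F) = -1 + F + 2*F**2)
-0*(5 + 0) + x(C) = -0*(5 + 0) + (-1 - 1/2 + 2*(-1/2)**2) = -0*5 + (-1 - 1/2 + 2*(1/4)) = -26*0 + (-1 - 1/2 + 1/2) = 0 - 1 = -1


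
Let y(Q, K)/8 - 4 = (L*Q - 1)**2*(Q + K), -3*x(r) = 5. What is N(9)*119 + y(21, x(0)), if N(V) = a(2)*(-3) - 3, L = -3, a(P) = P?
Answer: 1897427/3 ≈ 6.3248e+5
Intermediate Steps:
x(r) = -5/3 (x(r) = -1/3*5 = -5/3)
N(V) = -9 (N(V) = 2*(-3) - 3 = -6 - 3 = -9)
y(Q, K) = 32 + 8*(-1 - 3*Q)**2*(K + Q) (y(Q, K) = 32 + 8*((-3*Q - 1)**2*(Q + K)) = 32 + 8*((-1 - 3*Q)**2*(K + Q)) = 32 + 8*(-1 - 3*Q)**2*(K + Q))
N(9)*119 + y(21, x(0)) = -9*119 + (32 + 8*(-5/3)*(1 + 3*21)**2 + 8*21*(1 + 3*21)**2) = -1071 + (32 + 8*(-5/3)*(1 + 63)**2 + 8*21*(1 + 63)**2) = -1071 + (32 + 8*(-5/3)*64**2 + 8*21*64**2) = -1071 + (32 + 8*(-5/3)*4096 + 8*21*4096) = -1071 + (32 - 163840/3 + 688128) = -1071 + 1900640/3 = 1897427/3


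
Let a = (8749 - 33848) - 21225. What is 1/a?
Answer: -1/46324 ≈ -2.1587e-5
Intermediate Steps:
a = -46324 (a = -25099 - 21225 = -46324)
1/a = 1/(-46324) = -1/46324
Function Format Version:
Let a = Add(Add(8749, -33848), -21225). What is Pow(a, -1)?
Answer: Rational(-1, 46324) ≈ -2.1587e-5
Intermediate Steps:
a = -46324 (a = Add(-25099, -21225) = -46324)
Pow(a, -1) = Pow(-46324, -1) = Rational(-1, 46324)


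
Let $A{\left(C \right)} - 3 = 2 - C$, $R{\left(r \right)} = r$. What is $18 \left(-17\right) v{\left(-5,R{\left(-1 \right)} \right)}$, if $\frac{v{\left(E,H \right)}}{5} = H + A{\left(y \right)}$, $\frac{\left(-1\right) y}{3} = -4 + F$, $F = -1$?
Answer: $16830$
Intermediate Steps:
$y = 15$ ($y = - 3 \left(-4 - 1\right) = \left(-3\right) \left(-5\right) = 15$)
$A{\left(C \right)} = 5 - C$ ($A{\left(C \right)} = 3 - \left(-2 + C\right) = 5 - C$)
$v{\left(E,H \right)} = -50 + 5 H$ ($v{\left(E,H \right)} = 5 \left(H + \left(5 - 15\right)\right) = 5 \left(H - 10\right) = 5 \left(-10 + H\right) = -50 + 5 H$)
$18 \left(-17\right) v{\left(-5,R{\left(-1 \right)} \right)} = 18 \left(-17\right) \left(-50 + 5 \left(-1\right)\right) = - 306 \left(-50 - 5\right) = \left(-306\right) \left(-55\right) = 16830$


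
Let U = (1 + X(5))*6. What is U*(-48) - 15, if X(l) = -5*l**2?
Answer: 35697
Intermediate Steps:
U = -744 (U = (1 - 5*5**2)*6 = (1 - 5*25)*6 = (1 - 125)*6 = -124*6 = -744)
U*(-48) - 15 = -744*(-48) - 15 = 35712 - 15 = 35697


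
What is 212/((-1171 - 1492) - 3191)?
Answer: -106/2927 ≈ -0.036215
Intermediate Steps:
212/((-1171 - 1492) - 3191) = 212/(-2663 - 3191) = 212/(-5854) = 212*(-1/5854) = -106/2927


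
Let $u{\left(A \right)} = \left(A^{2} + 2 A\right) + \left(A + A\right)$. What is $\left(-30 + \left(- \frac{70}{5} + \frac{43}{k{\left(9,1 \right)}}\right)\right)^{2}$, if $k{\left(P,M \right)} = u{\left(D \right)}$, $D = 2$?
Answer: $\frac{235225}{144} \approx 1633.5$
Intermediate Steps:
$u{\left(A \right)} = A^{2} + 4 A$ ($u{\left(A \right)} = \left(A^{2} + 2 A\right) + 2 A = A^{2} + 4 A$)
$k{\left(P,M \right)} = 12$ ($k{\left(P,M \right)} = 2 \left(4 + 2\right) = 2 \cdot 6 = 12$)
$\left(-30 + \left(- \frac{70}{5} + \frac{43}{k{\left(9,1 \right)}}\right)\right)^{2} = \left(-30 + \left(- \frac{70}{5} + \frac{43}{12}\right)\right)^{2} = \left(-30 + \left(\left(-70\right) \frac{1}{5} + 43 \cdot \frac{1}{12}\right)\right)^{2} = \left(-30 + \left(-14 + \frac{43}{12}\right)\right)^{2} = \left(-30 - \frac{125}{12}\right)^{2} = \left(- \frac{485}{12}\right)^{2} = \frac{235225}{144}$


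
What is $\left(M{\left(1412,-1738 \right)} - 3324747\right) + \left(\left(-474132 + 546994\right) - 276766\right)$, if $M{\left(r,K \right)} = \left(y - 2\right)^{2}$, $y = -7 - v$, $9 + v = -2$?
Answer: $-3528647$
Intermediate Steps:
$v = -11$ ($v = -9 - 2 = -11$)
$y = 4$ ($y = -7 - -11 = -7 + 11 = 4$)
$M{\left(r,K \right)} = 4$ ($M{\left(r,K \right)} = \left(4 - 2\right)^{2} = 2^{2} = 4$)
$\left(M{\left(1412,-1738 \right)} - 3324747\right) + \left(\left(-474132 + 546994\right) - 276766\right) = \left(4 - 3324747\right) + \left(\left(-474132 + 546994\right) - 276766\right) = -3324743 + \left(72862 - 276766\right) = -3324743 - 203904 = -3528647$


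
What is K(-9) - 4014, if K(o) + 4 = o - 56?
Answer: -4083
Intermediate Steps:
K(o) = -60 + o (K(o) = -4 + (o - 56) = -4 + (-56 + o) = -60 + o)
K(-9) - 4014 = (-60 - 9) - 4014 = -69 - 4014 = -4083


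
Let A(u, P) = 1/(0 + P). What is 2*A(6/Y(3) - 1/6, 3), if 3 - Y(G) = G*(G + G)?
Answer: ⅔ ≈ 0.66667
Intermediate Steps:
Y(G) = 3 - 2*G² (Y(G) = 3 - G*(G + G) = 3 - G*2*G = 3 - 2*G²)
A(u, P) = 1/P
2*A(6/Y(3) - 1/6, 3) = 2/3 = 2*(⅓) = ⅔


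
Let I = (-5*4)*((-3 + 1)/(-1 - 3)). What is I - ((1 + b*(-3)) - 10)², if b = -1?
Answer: -46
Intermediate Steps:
I = -10 (I = -(-40)/(-4) = -(-40)*(-1)/4 = -20*½ = -10)
I - ((1 + b*(-3)) - 10)² = -10 - ((1 - 1*(-3)) - 10)² = -10 - ((1 + 3) - 10)² = -10 - (4 - 10)² = -10 - 1*(-6)² = -10 - 1*36 = -10 - 36 = -46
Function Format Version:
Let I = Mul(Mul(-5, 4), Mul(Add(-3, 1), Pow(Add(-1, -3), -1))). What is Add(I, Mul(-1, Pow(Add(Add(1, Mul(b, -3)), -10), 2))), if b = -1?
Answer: -46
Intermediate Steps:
I = -10 (I = Mul(-20, Mul(-2, Pow(-4, -1))) = Mul(-20, Mul(-2, Rational(-1, 4))) = Mul(-20, Rational(1, 2)) = -10)
Add(I, Mul(-1, Pow(Add(Add(1, Mul(b, -3)), -10), 2))) = Add(-10, Mul(-1, Pow(Add(Add(1, Mul(-1, -3)), -10), 2))) = Add(-10, Mul(-1, Pow(Add(Add(1, 3), -10), 2))) = Add(-10, Mul(-1, Pow(Add(4, -10), 2))) = Add(-10, Mul(-1, Pow(-6, 2))) = Add(-10, Mul(-1, 36)) = Add(-10, -36) = -46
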